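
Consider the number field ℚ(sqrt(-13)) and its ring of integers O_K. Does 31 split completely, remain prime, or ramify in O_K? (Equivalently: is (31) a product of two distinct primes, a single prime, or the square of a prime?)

split

-13 mod 4 = 3, hence disc K = 4·(-13) = -52 and O_K = ℤ[√-13].
Since gcd(31, -52) = 1 the prime 31 does not ramify.
Euler's criterion: (-13)^15 mod 31 = 1. Thus (-13|31) = 1.
Legendre symbol 1 ⇒ 31 is split.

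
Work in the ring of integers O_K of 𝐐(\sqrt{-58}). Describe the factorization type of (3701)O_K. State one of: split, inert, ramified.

splits completely

Since -58 ≢ 1 mod 4, the ring of integers is ℤ[√-58] with discriminant 4·(-58) = -232.
3701 ∤ -232, so 3701 is unramified.
Compute (-58/3701) via Euler: 3643^((3701-1)/2) mod 3701 = 1, so (-58/3701) = 1.
d is a quadratic residue mod p, hence 3701 splits in O_K.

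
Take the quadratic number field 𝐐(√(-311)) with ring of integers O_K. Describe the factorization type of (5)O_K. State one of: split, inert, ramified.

Since -311 ≡ 1 mod 4, the ring of integers is ℤ[(1+√-311)/2] with discriminant -311.
Since gcd(5, -311) = 1 the prime 5 does not ramify.
Legendre symbol by Euler's criterion: (-311/5) ≡ (-311)^2 ≡ 1 (mod 5), i.e. (-311/5) = 1.
Legendre symbol 1 ⇒ 5 is split.

split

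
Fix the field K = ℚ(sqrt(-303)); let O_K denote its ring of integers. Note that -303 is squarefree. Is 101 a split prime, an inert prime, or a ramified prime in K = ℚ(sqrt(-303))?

ramified — (101) = 𝔭²

d = -303 ≡ 1 (mod 4), so O_K = ℤ[(1+√-303)/2] and disc(K) = d = -303.
disc(K) = -303 = 101·(-3), so p = 101 is ramified.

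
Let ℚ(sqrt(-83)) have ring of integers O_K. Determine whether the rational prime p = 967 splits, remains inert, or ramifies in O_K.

p is inert

-83 mod 4 = 1, hence disc K = -83 and O_K = ℤ[(1+√-83)/2].
967 ∤ -83, so 967 is unramified.
(-83/967) = 884^483 mod 967 = 966, giving Legendre symbol -1.
d is a non-residue mod p, hence 967 remains inert in O_K.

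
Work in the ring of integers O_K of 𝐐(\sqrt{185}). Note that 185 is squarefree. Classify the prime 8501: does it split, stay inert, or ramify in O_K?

Since 185 ≡ 1 mod 4, the ring of integers is ℤ[(1+√185)/2] with discriminant 185.
Since gcd(8501, 185) = 1 the prime 8501 does not ramify.
(185/8501) = 185^4250 mod 8501 = 1, giving Legendre symbol 1.
Legendre symbol 1 ⇒ 8501 is split.

split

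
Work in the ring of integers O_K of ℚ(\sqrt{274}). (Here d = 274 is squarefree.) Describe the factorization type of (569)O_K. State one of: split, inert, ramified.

inert — (569) stays prime in O_K

Since 274 ≢ 1 mod 4, the ring of integers is ℤ[√274] with discriminant 4·274 = 1096.
569 ∤ 1096, so 569 is unramified.
Compute (274/569) via Euler: 274^((569-1)/2) mod 569 = 568, so (274/569) = -1.
(274/569) = -1, so 569 is inert.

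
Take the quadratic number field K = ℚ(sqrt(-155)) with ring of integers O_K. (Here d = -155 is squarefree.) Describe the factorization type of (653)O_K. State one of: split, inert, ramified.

remains prime (inert)

-155 mod 4 = 1, hence disc K = -155 and O_K = ℤ[(1+√-155)/2].
653 ∤ -155, so 653 is unramified.
(-155/653) = 498^326 mod 653 = 652, giving Legendre symbol -1.
(-155/653) = -1, so 653 is inert.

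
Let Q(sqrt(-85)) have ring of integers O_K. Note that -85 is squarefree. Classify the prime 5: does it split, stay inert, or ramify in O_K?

-85 mod 4 = 3, hence disc K = 4·(-85) = -340 and O_K = ℤ[√-85].
disc(K) = -340 = 5·(-68), so p = 5 is ramified.

p ramifies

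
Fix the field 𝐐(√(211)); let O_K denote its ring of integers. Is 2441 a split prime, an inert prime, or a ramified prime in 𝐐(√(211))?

split — (2441) = 𝔭₁𝔭₂ with 𝔭₁ ≠ 𝔭₂

d = 211 ≡ 3 (mod 4), so O_K = ℤ[√211] and disc(K) = 4d = 844.
Since gcd(2441, 844) = 1 the prime 2441 does not ramify.
Compute (211/2441) via Euler: 211^((2441-1)/2) mod 2441 = 1, so (211/2441) = 1.
(211/2441) = 1, so 2441 splits.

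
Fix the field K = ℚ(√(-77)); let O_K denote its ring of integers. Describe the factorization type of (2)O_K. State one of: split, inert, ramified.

2 is ramified

-77 mod 4 = 3, hence disc K = 4·(-77) = -308 and O_K = ℤ[√-77].
disc(K) = -308 = 2·(-154), so p = 2 is ramified.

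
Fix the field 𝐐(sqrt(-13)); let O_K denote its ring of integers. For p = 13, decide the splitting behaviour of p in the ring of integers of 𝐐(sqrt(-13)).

ramifies in O_K

d = -13 ≡ 3 (mod 4), so O_K = ℤ[√-13] and disc(K) = 4d = -52.
13 divides disc(K) = -52, so 13 ramifies.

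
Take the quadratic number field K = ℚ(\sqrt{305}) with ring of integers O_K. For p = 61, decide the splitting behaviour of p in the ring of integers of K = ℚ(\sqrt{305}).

p ramifies

Since 305 ≡ 1 mod 4, the ring of integers is ℤ[(1+√305)/2] with discriminant 305.
61 divides disc(K) = 305, so 61 ramifies.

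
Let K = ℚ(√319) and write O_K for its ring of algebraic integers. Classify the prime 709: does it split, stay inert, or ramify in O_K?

p splits

d = 319 ≡ 3 (mod 4), so O_K = ℤ[√319] and disc(K) = 4d = 1276.
Since gcd(709, 1276) = 1 the prime 709 does not ramify.
Compute (319/709) via Euler: 319^((709-1)/2) mod 709 = 1, so (319/709) = 1.
(319/709) = 1, so 709 splits.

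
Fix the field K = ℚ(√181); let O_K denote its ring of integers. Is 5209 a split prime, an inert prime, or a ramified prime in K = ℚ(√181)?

remains prime (inert)

Since 181 ≡ 1 mod 4, the ring of integers is ℤ[(1+√181)/2] with discriminant 181.
Since gcd(5209, 181) = 1 the prime 5209 does not ramify.
Euler's criterion: 181^2604 mod 5209 = 5208. Thus (181|5209) = -1.
d is a non-residue mod p, hence 5209 remains inert in O_K.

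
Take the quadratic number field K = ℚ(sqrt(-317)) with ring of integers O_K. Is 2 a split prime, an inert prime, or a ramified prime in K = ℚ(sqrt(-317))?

d = -317 ≡ 3 (mod 4), so O_K = ℤ[√-317] and disc(K) = 4d = -1268.
Ramification test: 2 | -1268. The prime 2 ramifies in K.

ramified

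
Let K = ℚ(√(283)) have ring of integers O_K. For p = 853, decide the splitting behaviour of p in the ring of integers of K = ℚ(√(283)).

d = 283 ≡ 3 (mod 4), so O_K = ℤ[√283] and disc(K) = 4d = 1132.
Since gcd(853, 1132) = 1 the prime 853 does not ramify.
Legendre symbol by Euler's criterion: (283/853) ≡ 283^426 ≡ 1 (mod 853), i.e. (283/853) = 1.
(283/853) = 1, so 853 splits.

853 splits in O_K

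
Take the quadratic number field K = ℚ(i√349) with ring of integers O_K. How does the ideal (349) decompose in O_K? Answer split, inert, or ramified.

-349 mod 4 = 3, hence disc K = 4·(-349) = -1396 and O_K = ℤ[√-349].
disc(K) = -1396 = 349·(-4), so p = 349 is ramified.

ramified — (349) = 𝔭²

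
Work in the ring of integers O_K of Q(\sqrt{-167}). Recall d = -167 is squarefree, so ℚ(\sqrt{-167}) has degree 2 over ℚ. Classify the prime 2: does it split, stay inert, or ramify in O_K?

Since -167 ≡ 1 mod 4, the ring of integers is ℤ[(1+√-167)/2] with discriminant -167.
2 ∤ -167, so 2 is unramified.
Checking d mod 8: -167 ≡ 1. Hence 2 is split in O_K.

p splits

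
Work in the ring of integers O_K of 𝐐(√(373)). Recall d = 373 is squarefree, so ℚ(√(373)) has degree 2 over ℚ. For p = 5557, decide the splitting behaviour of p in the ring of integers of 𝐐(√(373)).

Since 373 ≡ 1 mod 4, the ring of integers is ℤ[(1+√373)/2] with discriminant 373.
disc(K) = 373 is not divisible by 5557; 5557 is unramified.
Legendre symbol by Euler's criterion: (373/5557) ≡ 373^2778 ≡ 1 (mod 5557), i.e. (373/5557) = 1.
(373/5557) = 1, so 5557 splits.

split — (5557) = 𝔭₁𝔭₂ with 𝔭₁ ≠ 𝔭₂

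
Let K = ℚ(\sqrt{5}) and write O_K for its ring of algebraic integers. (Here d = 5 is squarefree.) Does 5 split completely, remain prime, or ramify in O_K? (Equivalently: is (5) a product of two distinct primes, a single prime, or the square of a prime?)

ramifies in O_K

Since 5 ≡ 1 mod 4, the ring of integers is ℤ[(1+√5)/2] with discriminant 5.
disc(K) = 5 = 5·1, so p = 5 is ramified.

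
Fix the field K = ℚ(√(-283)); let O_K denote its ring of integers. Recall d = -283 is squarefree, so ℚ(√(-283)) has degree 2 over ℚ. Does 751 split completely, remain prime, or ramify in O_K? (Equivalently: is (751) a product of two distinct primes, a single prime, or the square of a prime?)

d = -283 ≡ 1 (mod 4), so O_K = ℤ[(1+√-283)/2] and disc(K) = d = -283.
Since gcd(751, -283) = 1 the prime 751 does not ramify.
Euler's criterion: (-283)^375 mod 751 = 1. Thus (-283|751) = 1.
(-283/751) = 1, so 751 splits.

splits completely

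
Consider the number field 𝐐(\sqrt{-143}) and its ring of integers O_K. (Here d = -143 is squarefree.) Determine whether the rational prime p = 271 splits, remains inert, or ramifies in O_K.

split

Since -143 ≡ 1 mod 4, the ring of integers is ℤ[(1+√-143)/2] with discriminant -143.
Since gcd(271, -143) = 1 the prime 271 does not ramify.
Compute (-143/271) via Euler: 128^((271-1)/2) mod 271 = 1, so (-143/271) = 1.
Legendre symbol 1 ⇒ 271 is split.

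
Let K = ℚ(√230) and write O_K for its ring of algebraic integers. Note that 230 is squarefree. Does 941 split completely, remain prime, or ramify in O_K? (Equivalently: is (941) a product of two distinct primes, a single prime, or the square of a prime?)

230 mod 4 = 2, hence disc K = 4·230 = 920 and O_K = ℤ[√230].
disc(K) = 920 is not divisible by 941; 941 is unramified.
(230/941) = 230^470 mod 941 = 1, giving Legendre symbol 1.
(230/941) = 1, so 941 splits.

p splits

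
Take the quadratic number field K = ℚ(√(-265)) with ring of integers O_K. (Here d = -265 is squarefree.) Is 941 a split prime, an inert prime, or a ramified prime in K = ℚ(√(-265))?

941 splits in O_K

Since -265 ≢ 1 mod 4, the ring of integers is ℤ[√-265] with discriminant 4·(-265) = -1060.
Since gcd(941, -1060) = 1 the prime 941 does not ramify.
Legendre symbol by Euler's criterion: (-265/941) ≡ (-265)^470 ≡ 1 (mod 941), i.e. (-265/941) = 1.
d is a quadratic residue mod p, hence 941 splits in O_K.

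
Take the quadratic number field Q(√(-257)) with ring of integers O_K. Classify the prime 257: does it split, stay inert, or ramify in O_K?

257 is ramified

d = -257 ≡ 3 (mod 4), so O_K = ℤ[√-257] and disc(K) = 4d = -1028.
disc(K) = -1028 = 257·(-4), so p = 257 is ramified.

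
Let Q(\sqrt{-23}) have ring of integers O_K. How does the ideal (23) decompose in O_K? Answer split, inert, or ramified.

-23 mod 4 = 1, hence disc K = -23 and O_K = ℤ[(1+√-23)/2].
Ramification test: 23 | -23. The prime 23 ramifies in K.

p ramifies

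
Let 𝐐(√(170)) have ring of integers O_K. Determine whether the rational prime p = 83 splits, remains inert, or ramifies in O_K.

split — (83) = 𝔭₁𝔭₂ with 𝔭₁ ≠ 𝔭₂

Since 170 ≢ 1 mod 4, the ring of integers is ℤ[√170] with discriminant 4·170 = 680.
83 ∤ 680, so 83 is unramified.
Euler's criterion: 170^41 mod 83 = 1. Thus (170|83) = 1.
Legendre symbol 1 ⇒ 83 is split.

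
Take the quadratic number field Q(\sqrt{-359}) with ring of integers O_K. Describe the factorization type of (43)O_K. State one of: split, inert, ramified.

-359 mod 4 = 1, hence disc K = -359 and O_K = ℤ[(1+√-359)/2].
Since gcd(43, -359) = 1 the prime 43 does not ramify.
(-359/43) = 28^21 mod 43 = 42, giving Legendre symbol -1.
(-359/43) = -1, so 43 is inert.

inert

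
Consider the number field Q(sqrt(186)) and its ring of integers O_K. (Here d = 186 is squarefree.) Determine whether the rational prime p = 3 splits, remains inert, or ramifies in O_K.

186 mod 4 = 2, hence disc K = 4·186 = 744 and O_K = ℤ[√186].
disc(K) = 744 = 3·248, so p = 3 is ramified.

ramified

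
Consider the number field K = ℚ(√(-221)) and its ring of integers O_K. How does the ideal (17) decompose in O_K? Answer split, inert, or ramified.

d = -221 ≡ 3 (mod 4), so O_K = ℤ[√-221] and disc(K) = 4d = -884.
17 divides disc(K) = -884, so 17 ramifies.

ramified — (17) = 𝔭²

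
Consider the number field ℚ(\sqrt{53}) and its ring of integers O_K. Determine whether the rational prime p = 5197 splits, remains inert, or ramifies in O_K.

d = 53 ≡ 1 (mod 4), so O_K = ℤ[(1+√53)/2] and disc(K) = d = 53.
disc(K) = 53 is not divisible by 5197; 5197 is unramified.
Compute (53/5197) via Euler: 53^((5197-1)/2) mod 5197 = 5196, so (53/5197) = -1.
Legendre symbol -1 ⇒ 5197 is inert.

inert — (5197) stays prime in O_K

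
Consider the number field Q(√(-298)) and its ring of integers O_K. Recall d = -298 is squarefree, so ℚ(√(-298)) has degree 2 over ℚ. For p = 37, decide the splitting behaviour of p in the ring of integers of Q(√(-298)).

inert — (37) stays prime in O_K

Since -298 ≢ 1 mod 4, the ring of integers is ℤ[√-298] with discriminant 4·(-298) = -1192.
37 ∤ -1192, so 37 is unramified.
Compute (-298/37) via Euler: 35^((37-1)/2) mod 37 = 36, so (-298/37) = -1.
(-298/37) = -1, so 37 is inert.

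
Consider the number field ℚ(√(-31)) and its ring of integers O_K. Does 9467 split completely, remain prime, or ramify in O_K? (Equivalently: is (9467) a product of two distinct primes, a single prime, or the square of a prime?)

Since -31 ≡ 1 mod 4, the ring of integers is ℤ[(1+√-31)/2] with discriminant -31.
9467 ∤ -31, so 9467 is unramified.
Compute (-31/9467) via Euler: 9436^((9467-1)/2) mod 9467 = 9466, so (-31/9467) = -1.
(-31/9467) = -1, so 9467 is inert.

inert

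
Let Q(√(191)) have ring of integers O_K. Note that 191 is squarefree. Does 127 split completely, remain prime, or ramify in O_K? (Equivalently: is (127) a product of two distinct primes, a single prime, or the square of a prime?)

Since 191 ≢ 1 mod 4, the ring of integers is ℤ[√191] with discriminant 4·191 = 764.
127 ∤ 764, so 127 is unramified.
Legendre symbol by Euler's criterion: (191/127) ≡ 191^63 ≡ 1 (mod 127), i.e. (191/127) = 1.
Legendre symbol 1 ⇒ 127 is split.

p splits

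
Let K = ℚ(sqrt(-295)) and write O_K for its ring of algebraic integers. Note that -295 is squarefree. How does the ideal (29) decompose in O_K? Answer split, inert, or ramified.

-295 mod 4 = 1, hence disc K = -295 and O_K = ℤ[(1+√-295)/2].
Since gcd(29, -295) = 1 the prime 29 does not ramify.
Legendre symbol by Euler's criterion: (-295/29) ≡ (-295)^14 ≡ 1 (mod 29), i.e. (-295/29) = 1.
d is a quadratic residue mod p, hence 29 splits in O_K.

p splits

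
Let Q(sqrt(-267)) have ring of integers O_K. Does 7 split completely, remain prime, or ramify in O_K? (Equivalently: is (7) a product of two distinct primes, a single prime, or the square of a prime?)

d = -267 ≡ 1 (mod 4), so O_K = ℤ[(1+√-267)/2] and disc(K) = d = -267.
7 ∤ -267, so 7 is unramified.
Compute (-267/7) via Euler: 6^((7-1)/2) mod 7 = 6, so (-267/7) = -1.
(-267/7) = -1, so 7 is inert.

inert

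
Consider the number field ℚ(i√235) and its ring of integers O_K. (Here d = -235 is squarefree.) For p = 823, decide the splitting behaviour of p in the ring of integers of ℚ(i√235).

Since -235 ≡ 1 mod 4, the ring of integers is ℤ[(1+√-235)/2] with discriminant -235.
disc(K) = -235 is not divisible by 823; 823 is unramified.
Legendre symbol by Euler's criterion: (-235/823) ≡ (-235)^411 ≡ 822 (mod 823), i.e. (-235/823) = -1.
d is a non-residue mod p, hence 823 remains inert in O_K.

remains prime (inert)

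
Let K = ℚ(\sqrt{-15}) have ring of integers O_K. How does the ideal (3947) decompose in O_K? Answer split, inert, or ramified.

split — (3947) = 𝔭₁𝔭₂ with 𝔭₁ ≠ 𝔭₂

-15 mod 4 = 1, hence disc K = -15 and O_K = ℤ[(1+√-15)/2].
3947 ∤ -15, so 3947 is unramified.
Euler's criterion: (-15)^1973 mod 3947 = 1. Thus (-15|3947) = 1.
(-15/3947) = 1, so 3947 splits.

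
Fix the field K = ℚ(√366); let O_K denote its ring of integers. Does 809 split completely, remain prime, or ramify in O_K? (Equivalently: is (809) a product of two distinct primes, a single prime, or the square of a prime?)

remains prime (inert)

Since 366 ≢ 1 mod 4, the ring of integers is ℤ[√366] with discriminant 4·366 = 1464.
Since gcd(809, 1464) = 1 the prime 809 does not ramify.
Compute (366/809) via Euler: 366^((809-1)/2) mod 809 = 808, so (366/809) = -1.
Legendre symbol -1 ⇒ 809 is inert.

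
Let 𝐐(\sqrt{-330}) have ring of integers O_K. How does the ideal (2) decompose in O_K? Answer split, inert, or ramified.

Since -330 ≢ 1 mod 4, the ring of integers is ℤ[√-330] with discriminant 4·(-330) = -1320.
Ramification test: 2 | -1320. The prime 2 ramifies in K.

p ramifies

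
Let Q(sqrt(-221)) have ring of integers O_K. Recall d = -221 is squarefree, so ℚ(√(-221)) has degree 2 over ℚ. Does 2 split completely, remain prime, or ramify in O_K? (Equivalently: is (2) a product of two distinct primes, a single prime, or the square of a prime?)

d = -221 ≡ 3 (mod 4), so O_K = ℤ[√-221] and disc(K) = 4d = -884.
disc(K) = -884 = 2·(-442), so p = 2 is ramified.

ramified — (2) = 𝔭²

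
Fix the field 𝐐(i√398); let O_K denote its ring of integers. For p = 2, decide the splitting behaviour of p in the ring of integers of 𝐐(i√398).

2 is ramified

d = -398 ≡ 2 (mod 4), so O_K = ℤ[√-398] and disc(K) = 4d = -1592.
2 divides disc(K) = -1592, so 2 ramifies.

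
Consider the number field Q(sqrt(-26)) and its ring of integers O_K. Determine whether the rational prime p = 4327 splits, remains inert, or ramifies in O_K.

split — (4327) = 𝔭₁𝔭₂ with 𝔭₁ ≠ 𝔭₂

Since -26 ≢ 1 mod 4, the ring of integers is ℤ[√-26] with discriminant 4·(-26) = -104.
disc(K) = -104 is not divisible by 4327; 4327 is unramified.
Compute (-26/4327) via Euler: 4301^((4327-1)/2) mod 4327 = 1, so (-26/4327) = 1.
Legendre symbol 1 ⇒ 4327 is split.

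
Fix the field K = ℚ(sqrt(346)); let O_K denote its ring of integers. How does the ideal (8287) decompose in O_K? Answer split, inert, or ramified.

346 mod 4 = 2, hence disc K = 4·346 = 1384 and O_K = ℤ[√346].
disc(K) = 1384 is not divisible by 8287; 8287 is unramified.
Compute (346/8287) via Euler: 346^((8287-1)/2) mod 8287 = 8286, so (346/8287) = -1.
(346/8287) = -1, so 8287 is inert.

8287 remains inert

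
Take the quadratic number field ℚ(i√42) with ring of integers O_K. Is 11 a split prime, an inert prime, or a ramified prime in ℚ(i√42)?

-42 mod 4 = 2, hence disc K = 4·(-42) = -168 and O_K = ℤ[√-42].
11 ∤ -168, so 11 is unramified.
Legendre symbol by Euler's criterion: (-42/11) ≡ (-42)^5 ≡ 10 (mod 11), i.e. (-42/11) = -1.
d is a non-residue mod p, hence 11 remains inert in O_K.

inert — (11) stays prime in O_K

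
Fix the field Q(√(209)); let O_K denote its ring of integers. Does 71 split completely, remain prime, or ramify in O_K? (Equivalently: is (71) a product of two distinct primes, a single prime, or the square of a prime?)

p is inert

209 mod 4 = 1, hence disc K = 209 and O_K = ℤ[(1+√209)/2].
disc(K) = 209 is not divisible by 71; 71 is unramified.
Euler's criterion: 209^35 mod 71 = 70. Thus (209|71) = -1.
Legendre symbol -1 ⇒ 71 is inert.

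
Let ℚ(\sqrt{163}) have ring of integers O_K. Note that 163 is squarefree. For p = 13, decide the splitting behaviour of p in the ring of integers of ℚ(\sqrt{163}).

p is inert

d = 163 ≡ 3 (mod 4), so O_K = ℤ[√163] and disc(K) = 4d = 652.
13 ∤ 652, so 13 is unramified.
Compute (163/13) via Euler: 7^((13-1)/2) mod 13 = 12, so (163/13) = -1.
d is a non-residue mod p, hence 13 remains inert in O_K.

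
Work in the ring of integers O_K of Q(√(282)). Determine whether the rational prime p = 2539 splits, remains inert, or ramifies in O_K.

inert

d = 282 ≡ 2 (mod 4), so O_K = ℤ[√282] and disc(K) = 4d = 1128.
2539 ∤ 1128, so 2539 is unramified.
Compute (282/2539) via Euler: 282^((2539-1)/2) mod 2539 = 2538, so (282/2539) = -1.
Legendre symbol -1 ⇒ 2539 is inert.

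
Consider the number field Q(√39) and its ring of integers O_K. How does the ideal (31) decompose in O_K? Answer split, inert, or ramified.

d = 39 ≡ 3 (mod 4), so O_K = ℤ[√39] and disc(K) = 4d = 156.
disc(K) = 156 is not divisible by 31; 31 is unramified.
Legendre symbol by Euler's criterion: (39/31) ≡ 39^15 ≡ 1 (mod 31), i.e. (39/31) = 1.
d is a quadratic residue mod p, hence 31 splits in O_K.

splits completely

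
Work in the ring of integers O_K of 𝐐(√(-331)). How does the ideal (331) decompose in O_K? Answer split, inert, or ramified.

-331 mod 4 = 1, hence disc K = -331 and O_K = ℤ[(1+√-331)/2].
Ramification test: 331 | -331. The prime 331 ramifies in K.

ramified — (331) = 𝔭²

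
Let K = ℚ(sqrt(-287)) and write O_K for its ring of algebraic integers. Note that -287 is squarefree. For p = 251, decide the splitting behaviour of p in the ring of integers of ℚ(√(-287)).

inert

-287 mod 4 = 1, hence disc K = -287 and O_K = ℤ[(1+√-287)/2].
disc(K) = -287 is not divisible by 251; 251 is unramified.
Compute (-287/251) via Euler: 215^((251-1)/2) mod 251 = 250, so (-287/251) = -1.
d is a non-residue mod p, hence 251 remains inert in O_K.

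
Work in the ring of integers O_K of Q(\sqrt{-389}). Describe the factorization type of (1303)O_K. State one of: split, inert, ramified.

d = -389 ≡ 3 (mod 4), so O_K = ℤ[√-389] and disc(K) = 4d = -1556.
disc(K) = -1556 is not divisible by 1303; 1303 is unramified.
Legendre symbol by Euler's criterion: (-389/1303) ≡ (-389)^651 ≡ 1 (mod 1303), i.e. (-389/1303) = 1.
Legendre symbol 1 ⇒ 1303 is split.

splits completely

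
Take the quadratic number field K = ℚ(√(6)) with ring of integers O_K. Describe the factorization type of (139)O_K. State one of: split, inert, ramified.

d = 6 ≡ 2 (mod 4), so O_K = ℤ[√6] and disc(K) = 4d = 24.
Since gcd(139, 24) = 1 the prime 139 does not ramify.
Legendre symbol by Euler's criterion: (6/139) ≡ 6^69 ≡ 1 (mod 139), i.e. (6/139) = 1.
d is a quadratic residue mod p, hence 139 splits in O_K.

p splits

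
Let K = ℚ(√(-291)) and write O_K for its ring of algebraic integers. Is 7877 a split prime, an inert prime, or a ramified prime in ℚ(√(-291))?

split — (7877) = 𝔭₁𝔭₂ with 𝔭₁ ≠ 𝔭₂

Since -291 ≡ 1 mod 4, the ring of integers is ℤ[(1+√-291)/2] with discriminant -291.
7877 ∤ -291, so 7877 is unramified.
Euler's criterion: (-291)^3938 mod 7877 = 1. Thus (-291|7877) = 1.
(-291/7877) = 1, so 7877 splits.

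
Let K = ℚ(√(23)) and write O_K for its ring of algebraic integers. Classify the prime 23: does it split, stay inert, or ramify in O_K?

Since 23 ≢ 1 mod 4, the ring of integers is ℤ[√23] with discriminant 4·23 = 92.
disc(K) = 92 = 23·4, so p = 23 is ramified.

ramifies in O_K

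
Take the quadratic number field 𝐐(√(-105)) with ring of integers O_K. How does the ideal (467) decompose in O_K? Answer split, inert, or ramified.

split — (467) = 𝔭₁𝔭₂ with 𝔭₁ ≠ 𝔭₂

d = -105 ≡ 3 (mod 4), so O_K = ℤ[√-105] and disc(K) = 4d = -420.
Since gcd(467, -420) = 1 the prime 467 does not ramify.
Compute (-105/467) via Euler: 362^((467-1)/2) mod 467 = 1, so (-105/467) = 1.
d is a quadratic residue mod p, hence 467 splits in O_K.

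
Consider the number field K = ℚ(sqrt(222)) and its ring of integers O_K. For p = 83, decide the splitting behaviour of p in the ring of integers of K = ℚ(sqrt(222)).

inert

Since 222 ≢ 1 mod 4, the ring of integers is ℤ[√222] with discriminant 4·222 = 888.
disc(K) = 888 is not divisible by 83; 83 is unramified.
(222/83) = 56^41 mod 83 = 82, giving Legendre symbol -1.
d is a non-residue mod p, hence 83 remains inert in O_K.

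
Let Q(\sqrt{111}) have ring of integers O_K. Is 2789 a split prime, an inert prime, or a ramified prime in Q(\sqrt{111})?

111 mod 4 = 3, hence disc K = 4·111 = 444 and O_K = ℤ[√111].
disc(K) = 444 is not divisible by 2789; 2789 is unramified.
Compute (111/2789) via Euler: 111^((2789-1)/2) mod 2789 = 1, so (111/2789) = 1.
d is a quadratic residue mod p, hence 2789 splits in O_K.

split — (2789) = 𝔭₁𝔭₂ with 𝔭₁ ≠ 𝔭₂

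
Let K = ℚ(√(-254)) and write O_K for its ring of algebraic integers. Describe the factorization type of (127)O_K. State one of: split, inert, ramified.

ramifies in O_K

Since -254 ≢ 1 mod 4, the ring of integers is ℤ[√-254] with discriminant 4·(-254) = -1016.
127 divides disc(K) = -1016, so 127 ramifies.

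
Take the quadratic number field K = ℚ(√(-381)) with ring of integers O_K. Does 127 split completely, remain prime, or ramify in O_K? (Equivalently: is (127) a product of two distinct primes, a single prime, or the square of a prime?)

-381 mod 4 = 3, hence disc K = 4·(-381) = -1524 and O_K = ℤ[√-381].
127 divides disc(K) = -1524, so 127 ramifies.

ramified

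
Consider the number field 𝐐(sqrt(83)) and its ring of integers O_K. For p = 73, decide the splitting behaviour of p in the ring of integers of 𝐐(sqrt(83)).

73 remains inert

Since 83 ≢ 1 mod 4, the ring of integers is ℤ[√83] with discriminant 4·83 = 332.
Since gcd(73, 332) = 1 the prime 73 does not ramify.
Euler's criterion: 83^36 mod 73 = 72. Thus (83|73) = -1.
Legendre symbol -1 ⇒ 73 is inert.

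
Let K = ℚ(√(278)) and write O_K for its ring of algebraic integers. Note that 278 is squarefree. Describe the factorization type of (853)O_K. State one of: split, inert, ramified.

split

Since 278 ≢ 1 mod 4, the ring of integers is ℤ[√278] with discriminant 4·278 = 1112.
disc(K) = 1112 is not divisible by 853; 853 is unramified.
Legendre symbol by Euler's criterion: (278/853) ≡ 278^426 ≡ 1 (mod 853), i.e. (278/853) = 1.
(278/853) = 1, so 853 splits.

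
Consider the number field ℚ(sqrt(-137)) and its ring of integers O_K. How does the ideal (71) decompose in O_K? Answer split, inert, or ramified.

Since -137 ≢ 1 mod 4, the ring of integers is ℤ[√-137] with discriminant 4·(-137) = -548.
disc(K) = -548 is not divisible by 71; 71 is unramified.
Euler's criterion: (-137)^35 mod 71 = 1. Thus (-137|71) = 1.
Legendre symbol 1 ⇒ 71 is split.

split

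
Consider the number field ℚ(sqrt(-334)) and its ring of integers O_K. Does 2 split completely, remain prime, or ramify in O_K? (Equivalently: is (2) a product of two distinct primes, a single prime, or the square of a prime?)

p ramifies

Since -334 ≢ 1 mod 4, the ring of integers is ℤ[√-334] with discriminant 4·(-334) = -1336.
2 divides disc(K) = -1336, so 2 ramifies.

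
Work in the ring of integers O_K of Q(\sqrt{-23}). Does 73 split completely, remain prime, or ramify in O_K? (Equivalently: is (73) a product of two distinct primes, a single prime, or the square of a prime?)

73 splits in O_K

d = -23 ≡ 1 (mod 4), so O_K = ℤ[(1+√-23)/2] and disc(K) = d = -23.
Since gcd(73, -23) = 1 the prime 73 does not ramify.
Compute (-23/73) via Euler: 50^((73-1)/2) mod 73 = 1, so (-23/73) = 1.
d is a quadratic residue mod p, hence 73 splits in O_K.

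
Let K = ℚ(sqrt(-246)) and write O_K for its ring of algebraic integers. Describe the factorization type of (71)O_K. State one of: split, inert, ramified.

Since -246 ≢ 1 mod 4, the ring of integers is ℤ[√-246] with discriminant 4·(-246) = -984.
Since gcd(71, -984) = 1 the prime 71 does not ramify.
(-246/71) = 38^35 mod 71 = 1, giving Legendre symbol 1.
(-246/71) = 1, so 71 splits.

p splits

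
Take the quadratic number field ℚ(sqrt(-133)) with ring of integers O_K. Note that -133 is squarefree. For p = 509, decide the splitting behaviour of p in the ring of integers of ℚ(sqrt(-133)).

splits completely

Since -133 ≢ 1 mod 4, the ring of integers is ℤ[√-133] with discriminant 4·(-133) = -532.
disc(K) = -532 is not divisible by 509; 509 is unramified.
Legendre symbol by Euler's criterion: (-133/509) ≡ (-133)^254 ≡ 1 (mod 509), i.e. (-133/509) = 1.
(-133/509) = 1, so 509 splits.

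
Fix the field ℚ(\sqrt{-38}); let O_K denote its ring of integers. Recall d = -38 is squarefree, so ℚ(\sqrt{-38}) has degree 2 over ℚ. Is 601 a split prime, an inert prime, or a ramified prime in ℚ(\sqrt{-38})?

remains prime (inert)

-38 mod 4 = 2, hence disc K = 4·(-38) = -152 and O_K = ℤ[√-38].
disc(K) = -152 is not divisible by 601; 601 is unramified.
Compute (-38/601) via Euler: 563^((601-1)/2) mod 601 = 600, so (-38/601) = -1.
(-38/601) = -1, so 601 is inert.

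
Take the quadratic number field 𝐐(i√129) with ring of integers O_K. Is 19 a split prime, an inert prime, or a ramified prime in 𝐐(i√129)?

p splits

Since -129 ≢ 1 mod 4, the ring of integers is ℤ[√-129] with discriminant 4·(-129) = -516.
19 ∤ -516, so 19 is unramified.
Legendre symbol by Euler's criterion: (-129/19) ≡ (-129)^9 ≡ 1 (mod 19), i.e. (-129/19) = 1.
Legendre symbol 1 ⇒ 19 is split.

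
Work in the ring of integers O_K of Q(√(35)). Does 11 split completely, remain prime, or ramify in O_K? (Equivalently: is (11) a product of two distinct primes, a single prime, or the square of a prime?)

11 remains inert

Since 35 ≢ 1 mod 4, the ring of integers is ℤ[√35] with discriminant 4·35 = 140.
disc(K) = 140 is not divisible by 11; 11 is unramified.
Legendre symbol by Euler's criterion: (35/11) ≡ 35^5 ≡ 10 (mod 11), i.e. (35/11) = -1.
(35/11) = -1, so 11 is inert.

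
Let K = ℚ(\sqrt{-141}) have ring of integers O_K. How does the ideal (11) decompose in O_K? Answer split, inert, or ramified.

11 remains inert

-141 mod 4 = 3, hence disc K = 4·(-141) = -564 and O_K = ℤ[√-141].
disc(K) = -564 is not divisible by 11; 11 is unramified.
Compute (-141/11) via Euler: 2^((11-1)/2) mod 11 = 10, so (-141/11) = -1.
(-141/11) = -1, so 11 is inert.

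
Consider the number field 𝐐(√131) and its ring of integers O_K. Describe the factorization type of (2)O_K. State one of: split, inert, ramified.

Since 131 ≢ 1 mod 4, the ring of integers is ℤ[√131] with discriminant 4·131 = 524.
disc(K) = 524 = 2·262, so p = 2 is ramified.

ramified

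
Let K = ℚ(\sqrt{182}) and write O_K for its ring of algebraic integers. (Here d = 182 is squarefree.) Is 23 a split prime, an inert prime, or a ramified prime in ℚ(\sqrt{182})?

Since 182 ≢ 1 mod 4, the ring of integers is ℤ[√182] with discriminant 4·182 = 728.
Since gcd(23, 728) = 1 the prime 23 does not ramify.
Compute (182/23) via Euler: 21^((23-1)/2) mod 23 = 22, so (182/23) = -1.
(182/23) = -1, so 23 is inert.

remains prime (inert)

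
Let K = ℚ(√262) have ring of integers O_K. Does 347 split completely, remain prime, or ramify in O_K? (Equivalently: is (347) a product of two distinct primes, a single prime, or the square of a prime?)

347 remains inert

262 mod 4 = 2, hence disc K = 4·262 = 1048 and O_K = ℤ[√262].
disc(K) = 1048 is not divisible by 347; 347 is unramified.
Legendre symbol by Euler's criterion: (262/347) ≡ 262^173 ≡ 346 (mod 347), i.e. (262/347) = -1.
Legendre symbol -1 ⇒ 347 is inert.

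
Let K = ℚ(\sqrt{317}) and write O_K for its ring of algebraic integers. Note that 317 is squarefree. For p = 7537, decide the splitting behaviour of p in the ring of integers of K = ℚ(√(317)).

Since 317 ≡ 1 mod 4, the ring of integers is ℤ[(1+√317)/2] with discriminant 317.
Since gcd(7537, 317) = 1 the prime 7537 does not ramify.
(317/7537) = 317^3768 mod 7537 = 7536, giving Legendre symbol -1.
Legendre symbol -1 ⇒ 7537 is inert.

7537 remains inert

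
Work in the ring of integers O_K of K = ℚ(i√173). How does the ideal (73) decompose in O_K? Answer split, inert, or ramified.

splits completely

Since -173 ≢ 1 mod 4, the ring of integers is ℤ[√-173] with discriminant 4·(-173) = -692.
73 ∤ -692, so 73 is unramified.
(-173/73) = 46^36 mod 73 = 1, giving Legendre symbol 1.
Legendre symbol 1 ⇒ 73 is split.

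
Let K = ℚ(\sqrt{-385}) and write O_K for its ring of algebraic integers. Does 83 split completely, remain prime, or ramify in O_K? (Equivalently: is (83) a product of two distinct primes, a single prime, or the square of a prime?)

Since -385 ≢ 1 mod 4, the ring of integers is ℤ[√-385] with discriminant 4·(-385) = -1540.
83 ∤ -1540, so 83 is unramified.
Legendre symbol by Euler's criterion: (-385/83) ≡ (-385)^41 ≡ 1 (mod 83), i.e. (-385/83) = 1.
(-385/83) = 1, so 83 splits.

split — (83) = 𝔭₁𝔭₂ with 𝔭₁ ≠ 𝔭₂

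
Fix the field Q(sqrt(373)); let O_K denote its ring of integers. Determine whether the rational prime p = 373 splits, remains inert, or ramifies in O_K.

d = 373 ≡ 1 (mod 4), so O_K = ℤ[(1+√373)/2] and disc(K) = d = 373.
Ramification test: 373 | 373. The prime 373 ramifies in K.

p ramifies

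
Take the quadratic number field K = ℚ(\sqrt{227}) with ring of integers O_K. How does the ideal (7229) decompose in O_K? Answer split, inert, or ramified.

7229 splits in O_K

227 mod 4 = 3, hence disc K = 4·227 = 908 and O_K = ℤ[√227].
disc(K) = 908 is not divisible by 7229; 7229 is unramified.
Legendre symbol by Euler's criterion: (227/7229) ≡ 227^3614 ≡ 1 (mod 7229), i.e. (227/7229) = 1.
(227/7229) = 1, so 7229 splits.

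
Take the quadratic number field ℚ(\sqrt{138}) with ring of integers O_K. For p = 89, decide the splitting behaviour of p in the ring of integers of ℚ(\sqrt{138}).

Since 138 ≢ 1 mod 4, the ring of integers is ℤ[√138] with discriminant 4·138 = 552.
89 ∤ 552, so 89 is unramified.
Euler's criterion: 138^44 mod 89 = 1. Thus (138|89) = 1.
(138/89) = 1, so 89 splits.

split — (89) = 𝔭₁𝔭₂ with 𝔭₁ ≠ 𝔭₂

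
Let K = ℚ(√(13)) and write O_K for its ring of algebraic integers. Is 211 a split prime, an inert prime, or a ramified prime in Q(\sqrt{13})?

d = 13 ≡ 1 (mod 4), so O_K = ℤ[(1+√13)/2] and disc(K) = d = 13.
Since gcd(211, 13) = 1 the prime 211 does not ramify.
(13/211) = 13^105 mod 211 = 1, giving Legendre symbol 1.
(13/211) = 1, so 211 splits.

p splits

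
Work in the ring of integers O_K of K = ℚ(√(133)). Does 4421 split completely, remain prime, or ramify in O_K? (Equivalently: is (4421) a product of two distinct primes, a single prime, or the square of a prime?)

4421 remains inert

Since 133 ≡ 1 mod 4, the ring of integers is ℤ[(1+√133)/2] with discriminant 133.
disc(K) = 133 is not divisible by 4421; 4421 is unramified.
Legendre symbol by Euler's criterion: (133/4421) ≡ 133^2210 ≡ 4420 (mod 4421), i.e. (133/4421) = -1.
d is a non-residue mod p, hence 4421 remains inert in O_K.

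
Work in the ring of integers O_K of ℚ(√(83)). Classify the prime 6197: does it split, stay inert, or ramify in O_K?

d = 83 ≡ 3 (mod 4), so O_K = ℤ[√83] and disc(K) = 4d = 332.
6197 ∤ 332, so 6197 is unramified.
(83/6197) = 83^3098 mod 6197 = 6196, giving Legendre symbol -1.
(83/6197) = -1, so 6197 is inert.

6197 remains inert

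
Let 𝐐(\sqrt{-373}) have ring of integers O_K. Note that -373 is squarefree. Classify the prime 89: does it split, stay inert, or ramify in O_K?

Since -373 ≢ 1 mod 4, the ring of integers is ℤ[√-373] with discriminant 4·(-373) = -1492.
Since gcd(89, -1492) = 1 the prime 89 does not ramify.
(-373/89) = 72^44 mod 89 = 1, giving Legendre symbol 1.
(-373/89) = 1, so 89 splits.

p splits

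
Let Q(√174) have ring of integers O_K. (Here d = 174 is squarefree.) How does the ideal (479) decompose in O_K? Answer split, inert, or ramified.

174 mod 4 = 2, hence disc K = 4·174 = 696 and O_K = ℤ[√174].
Since gcd(479, 696) = 1 the prime 479 does not ramify.
Compute (174/479) via Euler: 174^((479-1)/2) mod 479 = 478, so (174/479) = -1.
Legendre symbol -1 ⇒ 479 is inert.

479 remains inert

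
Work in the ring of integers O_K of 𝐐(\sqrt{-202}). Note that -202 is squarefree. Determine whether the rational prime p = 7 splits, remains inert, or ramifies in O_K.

p splits

d = -202 ≡ 2 (mod 4), so O_K = ℤ[√-202] and disc(K) = 4d = -808.
7 ∤ -808, so 7 is unramified.
Euler's criterion: (-202)^3 mod 7 = 1. Thus (-202|7) = 1.
(-202/7) = 1, so 7 splits.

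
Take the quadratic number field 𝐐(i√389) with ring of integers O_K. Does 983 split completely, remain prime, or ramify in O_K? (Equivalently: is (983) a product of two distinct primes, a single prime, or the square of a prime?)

d = -389 ≡ 3 (mod 4), so O_K = ℤ[√-389] and disc(K) = 4d = -1556.
disc(K) = -1556 is not divisible by 983; 983 is unramified.
Compute (-389/983) via Euler: 594^((983-1)/2) mod 983 = 982, so (-389/983) = -1.
d is a non-residue mod p, hence 983 remains inert in O_K.

inert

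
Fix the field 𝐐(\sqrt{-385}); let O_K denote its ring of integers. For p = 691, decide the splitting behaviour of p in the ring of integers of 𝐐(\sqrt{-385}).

split — (691) = 𝔭₁𝔭₂ with 𝔭₁ ≠ 𝔭₂

-385 mod 4 = 3, hence disc K = 4·(-385) = -1540 and O_K = ℤ[√-385].
Since gcd(691, -1540) = 1 the prime 691 does not ramify.
(-385/691) = 306^345 mod 691 = 1, giving Legendre symbol 1.
Legendre symbol 1 ⇒ 691 is split.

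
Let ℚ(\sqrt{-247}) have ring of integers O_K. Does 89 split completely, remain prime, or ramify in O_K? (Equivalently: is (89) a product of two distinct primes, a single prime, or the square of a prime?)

split — (89) = 𝔭₁𝔭₂ with 𝔭₁ ≠ 𝔭₂

d = -247 ≡ 1 (mod 4), so O_K = ℤ[(1+√-247)/2] and disc(K) = d = -247.
Since gcd(89, -247) = 1 the prime 89 does not ramify.
Euler's criterion: (-247)^44 mod 89 = 1. Thus (-247|89) = 1.
d is a quadratic residue mod p, hence 89 splits in O_K.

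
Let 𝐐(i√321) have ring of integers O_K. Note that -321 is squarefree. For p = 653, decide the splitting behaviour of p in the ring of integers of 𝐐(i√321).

Since -321 ≢ 1 mod 4, the ring of integers is ℤ[√-321] with discriminant 4·(-321) = -1284.
Since gcd(653, -1284) = 1 the prime 653 does not ramify.
Compute (-321/653) via Euler: 332^((653-1)/2) mod 653 = 652, so (-321/653) = -1.
d is a non-residue mod p, hence 653 remains inert in O_K.

inert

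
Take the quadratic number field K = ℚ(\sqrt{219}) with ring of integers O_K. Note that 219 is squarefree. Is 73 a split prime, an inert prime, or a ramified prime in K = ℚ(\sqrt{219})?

73 is ramified

Since 219 ≢ 1 mod 4, the ring of integers is ℤ[√219] with discriminant 4·219 = 876.
73 divides disc(K) = 876, so 73 ramifies.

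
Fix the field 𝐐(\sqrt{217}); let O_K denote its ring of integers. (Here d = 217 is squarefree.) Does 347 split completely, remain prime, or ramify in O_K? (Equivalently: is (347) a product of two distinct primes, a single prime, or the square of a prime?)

217 mod 4 = 1, hence disc K = 217 and O_K = ℤ[(1+√217)/2].
disc(K) = 217 is not divisible by 347; 347 is unramified.
(217/347) = 217^173 mod 347 = 346, giving Legendre symbol -1.
d is a non-residue mod p, hence 347 remains inert in O_K.

inert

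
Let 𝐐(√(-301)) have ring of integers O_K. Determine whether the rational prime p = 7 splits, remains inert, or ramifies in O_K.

ramified — (7) = 𝔭²

-301 mod 4 = 3, hence disc K = 4·(-301) = -1204 and O_K = ℤ[√-301].
Ramification test: 7 | -1204. The prime 7 ramifies in K.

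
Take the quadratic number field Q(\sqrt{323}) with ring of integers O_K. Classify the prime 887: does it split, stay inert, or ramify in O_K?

inert

323 mod 4 = 3, hence disc K = 4·323 = 1292 and O_K = ℤ[√323].
Since gcd(887, 1292) = 1 the prime 887 does not ramify.
Legendre symbol by Euler's criterion: (323/887) ≡ 323^443 ≡ 886 (mod 887), i.e. (323/887) = -1.
Legendre symbol -1 ⇒ 887 is inert.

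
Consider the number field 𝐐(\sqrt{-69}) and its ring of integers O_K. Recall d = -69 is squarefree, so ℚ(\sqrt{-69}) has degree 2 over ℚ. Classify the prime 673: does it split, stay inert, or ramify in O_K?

split — (673) = 𝔭₁𝔭₂ with 𝔭₁ ≠ 𝔭₂

Since -69 ≢ 1 mod 4, the ring of integers is ℤ[√-69] with discriminant 4·(-69) = -276.
Since gcd(673, -276) = 1 the prime 673 does not ramify.
Compute (-69/673) via Euler: 604^((673-1)/2) mod 673 = 1, so (-69/673) = 1.
(-69/673) = 1, so 673 splits.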